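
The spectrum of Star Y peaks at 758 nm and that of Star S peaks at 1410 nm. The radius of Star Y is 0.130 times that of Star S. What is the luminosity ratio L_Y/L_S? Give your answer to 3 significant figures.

Wien's law gives T ∝ 1/λ_max, so T_Y/T_S = λ_S/λ_Y = 1410/758 = 1.860.
Then L ∝ R²T⁴ gives L_Y/L_S = (0.130)² × (1.860)⁴ = 0.01690 × 11.97 = 0.2023.

0.202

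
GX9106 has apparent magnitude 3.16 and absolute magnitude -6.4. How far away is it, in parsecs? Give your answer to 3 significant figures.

817 pc

m − M = 5 log₁₀(d/10 pc)
3.16 − (-6.4) = 9.56 = 5 log₁₀(d/10)
d = 10 × 10^(9.56/5) = 10 × 10^1.912 = 816.6 pc.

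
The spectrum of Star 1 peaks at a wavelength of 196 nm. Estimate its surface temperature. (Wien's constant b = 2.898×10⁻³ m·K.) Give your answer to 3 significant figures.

T = b/λ_max = 2.898×10⁻³ / (196×10⁻⁹) = 1.479×10^4 K.

1.48×10^4 K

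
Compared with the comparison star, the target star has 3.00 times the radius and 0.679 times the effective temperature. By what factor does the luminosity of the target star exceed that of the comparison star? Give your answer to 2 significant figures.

From the Stefan–Boltzmann law, L ∝ R²T⁴, so
L_t/L_c = (R_t/R_c)² (T_t/T_c)⁴ = (3.00)² × (0.679)⁴ = 9.000 × 0.2126 = 1.913.

1.9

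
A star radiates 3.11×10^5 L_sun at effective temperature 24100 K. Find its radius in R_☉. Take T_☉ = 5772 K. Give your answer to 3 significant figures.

R/R_☉ = √(L/L_☉) / (T/T_☉)² = √(3.11×10^5) / (4.175)²
       = 557.7 / 17.43 = 31.99.

32.0 R_☉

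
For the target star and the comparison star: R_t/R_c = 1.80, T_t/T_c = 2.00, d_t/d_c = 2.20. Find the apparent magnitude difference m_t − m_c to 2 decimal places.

-2.57

L_t/L_c = (1.80)²(2.00)⁴ = 51.84.
F_t/F_c = (L_t/L_c)/(d_t/d_c)² = 51.84/4.840 = 10.71.
m_t − m_c = −2.5 log₁₀(10.71) = -2.57.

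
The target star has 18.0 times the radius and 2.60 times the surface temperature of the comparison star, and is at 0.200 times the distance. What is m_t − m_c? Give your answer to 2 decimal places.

-13.92

L_t/L_c = (18.0)²(2.60)⁴ = 1.481×10^4.
F_t/F_c = (L_t/L_c)/(d_t/d_c)² = 1.481×10^4/0.04000 = 3.702×10^5.
m_t − m_c = −2.5 log₁₀(3.702×10^5) = -13.92.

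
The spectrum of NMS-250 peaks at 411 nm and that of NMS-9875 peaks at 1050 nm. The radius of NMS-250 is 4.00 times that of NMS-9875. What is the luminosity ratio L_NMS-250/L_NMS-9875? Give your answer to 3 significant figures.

682

Wien's law gives T ∝ 1/λ_max, so T_NMS-250/T_NMS-9875 = λ_NMS-9875/λ_NMS-250 = 1050/411 = 2.555.
Then L ∝ R²T⁴ gives L_NMS-250/L_NMS-9875 = (4.00)² × (2.555)⁴ = 16.00 × 42.60 = 681.6.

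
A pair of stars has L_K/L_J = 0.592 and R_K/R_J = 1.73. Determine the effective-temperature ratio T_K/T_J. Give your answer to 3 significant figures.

L ∝ R²T⁴ gives T ∝ (L/R²)^(1/4), so
T_K/T_J = (0.592 / 1.73²)^(1/4) = (0.1978)^(1/4) = 0.6669.

0.667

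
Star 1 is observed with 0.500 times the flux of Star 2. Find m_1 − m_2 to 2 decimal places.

m_1 − m_2 = −2.5 log₁₀(F_1/F_2) = −2.5 log₁₀(0.500) = −2.5 × (-0.301) = 0.753.

0.75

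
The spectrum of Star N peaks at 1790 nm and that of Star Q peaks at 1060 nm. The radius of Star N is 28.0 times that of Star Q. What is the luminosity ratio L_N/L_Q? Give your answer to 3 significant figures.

96.4

Wien's law gives T ∝ 1/λ_max, so T_N/T_Q = λ_Q/λ_N = 1060/1790 = 0.5922.
Then L ∝ R²T⁴ gives L_N/L_Q = (28.0)² × (0.5922)⁴ = 784.0 × 0.1230 = 96.41.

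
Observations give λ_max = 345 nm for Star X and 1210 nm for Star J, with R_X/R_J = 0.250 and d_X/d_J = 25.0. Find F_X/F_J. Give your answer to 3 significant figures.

Wien's law: T_X/T_J = λ_J/λ_X = 1210/345 = 3.507.
L_X/L_J = (R_X/R_J)²(T_X/T_J)⁴ = (0.250)²(3.507)⁴ = 9.457.
F_X/F_J = (L_X/L_J)/(d_X/d_J)² = 9.457/(25.0)² = 0.01513.

0.0151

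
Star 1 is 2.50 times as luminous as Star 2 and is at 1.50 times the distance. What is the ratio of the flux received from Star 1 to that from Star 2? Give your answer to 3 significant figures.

1.11

F = L/(4πd²), so F_1/F_2 = (L_1/L_2) / (d_1/d_2)²
= 2.50 / (1.50)² = 2.50 / 2.250 = 1.111.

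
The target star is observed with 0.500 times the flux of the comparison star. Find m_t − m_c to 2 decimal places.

m_t − m_c = −2.5 log₁₀(F_t/F_c) = −2.5 log₁₀(0.500) = −2.5 × (-0.301) = 0.753.

0.75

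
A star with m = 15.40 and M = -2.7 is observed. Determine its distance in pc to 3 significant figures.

m − M = 5 log₁₀(d/10 pc)
15.40 − (-2.7) = 18.10 = 5 log₁₀(d/10)
d = 10 × 10^(18.10/5) = 10 × 10^3.620 = 4.169×10^4 pc.

4.17×10^4 pc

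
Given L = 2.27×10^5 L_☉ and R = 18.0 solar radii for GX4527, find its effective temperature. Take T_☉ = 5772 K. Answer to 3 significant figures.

T/T_☉ = (L/L_☉)^(1/4) / (R/R_☉)^(1/2)
T = 5772 × (2.27×10^5)^(1/4) / √(18.0) = 5772 × 21.83 / 4.243 = 2.970×10^4 K.

2.97×10^4 K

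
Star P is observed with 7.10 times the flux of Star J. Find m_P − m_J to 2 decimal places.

m_P − m_J = −2.5 log₁₀(F_P/F_J) = −2.5 log₁₀(7.10) = −2.5 × (0.851) = -2.128.

-2.13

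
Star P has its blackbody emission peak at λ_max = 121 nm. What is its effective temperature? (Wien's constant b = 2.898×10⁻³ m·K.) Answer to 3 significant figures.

T = b/λ_max = 2.898×10⁻³ / (121×10⁻⁹) = 2.395×10^4 K.

2.40×10^4 K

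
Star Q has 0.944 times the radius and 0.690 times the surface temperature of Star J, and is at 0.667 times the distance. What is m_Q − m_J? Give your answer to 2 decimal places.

0.86

L_Q/L_J = (0.944)²(0.690)⁴ = 0.2020.
F_Q/F_J = (L_Q/L_J)/(d_Q/d_J)² = 0.2020/0.4449 = 0.4540.
m_Q − m_J = −2.5 log₁₀(0.4540) = 0.86.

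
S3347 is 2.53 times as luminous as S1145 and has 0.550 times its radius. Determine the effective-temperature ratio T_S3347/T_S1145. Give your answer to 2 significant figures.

L ∝ R²T⁴ gives T ∝ (L/R²)^(1/4), so
T_S3347/T_S1145 = (2.53 / 0.550²)^(1/4) = (8.364)^(1/4) = 1.701.

1.7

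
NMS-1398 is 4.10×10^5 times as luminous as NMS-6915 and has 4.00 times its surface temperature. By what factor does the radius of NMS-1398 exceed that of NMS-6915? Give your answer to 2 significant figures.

L ∝ R²T⁴ gives R ∝ √L / T², so
R_NMS-1398/R_NMS-6915 = √(4.10×10^5) / (4.00)² = 640.3 / 16.00 = 40.02.

40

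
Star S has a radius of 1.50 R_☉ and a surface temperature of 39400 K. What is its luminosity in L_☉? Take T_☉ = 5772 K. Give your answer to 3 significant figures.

4.88×10^3 L_☉

L/L_☉ = (R/R_☉)² (T/T_☉)⁴ = (1.50)² × (39400/5772)⁴
       = 2.250 × (6.826)⁴ = 2.250 × 2171 = 4885.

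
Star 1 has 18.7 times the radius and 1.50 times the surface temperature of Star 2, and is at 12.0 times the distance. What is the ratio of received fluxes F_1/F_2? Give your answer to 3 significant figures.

12.3

L_1/L_2 = (R_1/R_2)²(T_1/T_2)⁴ = (18.7)² × (1.50)⁴ = 1770.
F_1/F_2 = (L_1/L_2)/(d_1/d_2)² = 1770 / (12.0)² = 12.29.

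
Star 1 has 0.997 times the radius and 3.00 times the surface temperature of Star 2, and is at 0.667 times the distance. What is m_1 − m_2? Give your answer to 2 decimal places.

L_1/L_2 = (0.997)²(3.00)⁴ = 80.51.
F_1/F_2 = (L_1/L_2)/(d_1/d_2)² = 80.51/0.4449 = 181.0.
m_1 − m_2 = −2.5 log₁₀(181.0) = -5.64.

-5.64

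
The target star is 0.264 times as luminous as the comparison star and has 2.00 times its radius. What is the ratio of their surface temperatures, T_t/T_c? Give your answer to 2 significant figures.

L ∝ R²T⁴ gives T ∝ (L/R²)^(1/4), so
T_t/T_c = (0.264 / 2.00²)^(1/4) = (0.06600)^(1/4) = 0.5069.

0.51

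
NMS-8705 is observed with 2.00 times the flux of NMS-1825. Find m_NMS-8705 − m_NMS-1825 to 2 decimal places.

-0.75

m_NMS-8705 − m_NMS-1825 = −2.5 log₁₀(F_NMS-8705/F_NMS-1825) = −2.5 log₁₀(2.00) = −2.5 × (0.301) = -0.753.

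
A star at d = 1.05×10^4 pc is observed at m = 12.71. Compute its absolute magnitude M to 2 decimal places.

-2.40

M = m − 5 log₁₀(d/10 pc) = 12.71 − 5 log₁₀(1.05×10^4/10)
  = 12.71 − 5 × 3.021 = 12.71 − 15.11 = -2.40.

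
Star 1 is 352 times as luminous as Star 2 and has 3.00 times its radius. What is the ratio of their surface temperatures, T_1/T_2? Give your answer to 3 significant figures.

L ∝ R²T⁴ gives T ∝ (L/R²)^(1/4), so
T_1/T_2 = (352 / 3.00²)^(1/4) = (39.11)^(1/4) = 2.501.

2.50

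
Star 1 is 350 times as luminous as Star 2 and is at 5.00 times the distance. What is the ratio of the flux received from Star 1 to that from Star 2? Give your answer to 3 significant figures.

F = L/(4πd²), so F_1/F_2 = (L_1/L_2) / (d_1/d_2)²
= 350 / (5.00)² = 350 / 25.00 = 14.00.

14.0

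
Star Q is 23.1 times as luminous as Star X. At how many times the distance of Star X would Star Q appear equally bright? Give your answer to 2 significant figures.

4.8

Equal flux requires L_Q/d_Q² = L_X/d_X², so d_Q/d_X = √(L_Q/L_X)
= √(23.1) = 4.806.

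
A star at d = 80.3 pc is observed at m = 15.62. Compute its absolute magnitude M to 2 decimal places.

11.10

M = m − 5 log₁₀(d/10 pc) = 15.62 − 5 log₁₀(80.3/10)
  = 15.62 − 5 × 0.905 = 15.62 − 4.52 = 11.10.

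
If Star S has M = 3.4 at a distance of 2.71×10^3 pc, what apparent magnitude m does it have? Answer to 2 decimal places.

15.56

m = M + 5 log₁₀(d/10 pc) = 3.4 + 5 log₁₀(2.71×10^3/10)
  = 3.4 + 5 × 2.433 = 3.4 + 12.16 = 15.56.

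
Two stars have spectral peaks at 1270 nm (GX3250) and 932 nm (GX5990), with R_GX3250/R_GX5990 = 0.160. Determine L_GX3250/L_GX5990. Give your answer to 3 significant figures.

0.00742

Wien's law gives T ∝ 1/λ_max, so T_GX3250/T_GX5990 = λ_GX5990/λ_GX3250 = 932/1270 = 0.7339.
Then L ∝ R²T⁴ gives L_GX3250/L_GX5990 = (0.160)² × (0.7339)⁴ = 0.02560 × 0.2900 = 0.007425.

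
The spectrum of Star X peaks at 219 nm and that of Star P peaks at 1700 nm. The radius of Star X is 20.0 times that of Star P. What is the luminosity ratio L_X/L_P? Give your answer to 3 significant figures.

Wien's law gives T ∝ 1/λ_max, so T_X/T_P = λ_P/λ_X = 1700/219 = 7.763.
Then L ∝ R²T⁴ gives L_X/L_P = (20.0)² × (7.763)⁴ = 400.0 × 3631 = 1.452×10^6.

1.45×10^6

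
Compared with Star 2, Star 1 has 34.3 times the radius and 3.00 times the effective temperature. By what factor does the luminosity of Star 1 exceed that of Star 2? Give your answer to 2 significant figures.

9.5×10^4

From the Stefan–Boltzmann law, L ∝ R²T⁴, so
L_1/L_2 = (R_1/R_2)² (T_1/T_2)⁴ = (34.3)² × (3.00)⁴ = 1176 × 81.00 = 9.530×10^4.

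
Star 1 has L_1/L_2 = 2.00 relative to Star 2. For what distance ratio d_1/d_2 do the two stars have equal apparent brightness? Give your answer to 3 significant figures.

1.41

Equal flux requires L_1/d_1² = L_2/d_2², so d_1/d_2 = √(L_1/L_2)
= √(2.00) = 1.414.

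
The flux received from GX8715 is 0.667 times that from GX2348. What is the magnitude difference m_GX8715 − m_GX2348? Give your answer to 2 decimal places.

0.44

m_GX8715 − m_GX2348 = −2.5 log₁₀(F_GX8715/F_GX2348) = −2.5 log₁₀(0.667) = −2.5 × (-0.176) = 0.440.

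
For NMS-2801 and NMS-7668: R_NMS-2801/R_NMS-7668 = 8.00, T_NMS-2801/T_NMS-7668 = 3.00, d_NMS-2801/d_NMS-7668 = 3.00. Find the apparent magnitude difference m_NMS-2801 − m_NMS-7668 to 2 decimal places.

L_NMS-2801/L_NMS-7668 = (8.00)²(3.00)⁴ = 5184.
F_NMS-2801/F_NMS-7668 = (L_NMS-2801/L_NMS-7668)/(d_NMS-2801/d_NMS-7668)² = 5184/9.000 = 576.0.
m_NMS-2801 − m_NMS-7668 = −2.5 log₁₀(576.0) = -6.90.

-6.90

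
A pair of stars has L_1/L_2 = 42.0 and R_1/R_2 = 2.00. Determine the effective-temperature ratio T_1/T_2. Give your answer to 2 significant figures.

L ∝ R²T⁴ gives T ∝ (L/R²)^(1/4), so
T_1/T_2 = (42.0 / 2.00²)^(1/4) = (10.50)^(1/4) = 1.800.

1.8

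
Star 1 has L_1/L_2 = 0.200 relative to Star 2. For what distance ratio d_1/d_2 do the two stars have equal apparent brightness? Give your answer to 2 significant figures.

0.45

Equal flux requires L_1/d_1² = L_2/d_2², so d_1/d_2 = √(L_1/L_2)
= √(0.200) = 0.4472.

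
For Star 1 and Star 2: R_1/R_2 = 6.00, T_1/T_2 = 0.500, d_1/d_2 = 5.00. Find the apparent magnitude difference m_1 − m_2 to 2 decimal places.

L_1/L_2 = (6.00)²(0.500)⁴ = 2.250.
F_1/F_2 = (L_1/L_2)/(d_1/d_2)² = 2.250/25.00 = 0.09000.
m_1 − m_2 = −2.5 log₁₀(0.09000) = 2.61.

2.61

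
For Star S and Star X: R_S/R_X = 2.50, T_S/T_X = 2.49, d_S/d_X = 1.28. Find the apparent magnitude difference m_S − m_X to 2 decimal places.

-5.42

L_S/L_X = (2.50)²(2.49)⁴ = 240.3.
F_S/F_X = (L_S/L_X)/(d_S/d_X)² = 240.3/1.638 = 146.6.
m_S − m_X = −2.5 log₁₀(146.6) = -5.42.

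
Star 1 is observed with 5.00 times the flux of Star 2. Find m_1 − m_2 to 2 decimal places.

m_1 − m_2 = −2.5 log₁₀(F_1/F_2) = −2.5 log₁₀(5.00) = −2.5 × (0.699) = -1.747.

-1.75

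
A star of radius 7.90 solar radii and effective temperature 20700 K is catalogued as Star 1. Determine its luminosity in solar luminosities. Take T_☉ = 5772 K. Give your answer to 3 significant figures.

1.03×10^4 solar luminosities

L/L_☉ = (R/R_☉)² (T/T_☉)⁴ = (7.90)² × (20700/5772)⁴
       = 62.41 × (3.586)⁴ = 62.41 × 165.4 = 1.032×10^4.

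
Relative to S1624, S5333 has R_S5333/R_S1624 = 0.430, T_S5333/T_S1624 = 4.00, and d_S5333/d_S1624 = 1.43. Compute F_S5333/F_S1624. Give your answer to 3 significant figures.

L_S5333/L_S1624 = (R_S5333/R_S1624)²(T_S5333/T_S1624)⁴ = (0.430)² × (4.00)⁴ = 47.33.
F_S5333/F_S1624 = (L_S5333/L_S1624)/(d_S5333/d_S1624)² = 47.33 / (1.43)² = 23.15.

23.1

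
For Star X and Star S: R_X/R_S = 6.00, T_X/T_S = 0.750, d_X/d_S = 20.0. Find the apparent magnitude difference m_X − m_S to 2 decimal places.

L_X/L_S = (6.00)²(0.750)⁴ = 11.39.
F_X/F_S = (L_X/L_S)/(d_X/d_S)² = 11.39/400.0 = 0.02848.
m_X − m_S = −2.5 log₁₀(0.02848) = 3.86.

3.86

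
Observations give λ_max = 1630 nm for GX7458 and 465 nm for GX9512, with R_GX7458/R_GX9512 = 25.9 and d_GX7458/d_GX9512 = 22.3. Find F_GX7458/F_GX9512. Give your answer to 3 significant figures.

Wien's law: T_GX7458/T_GX9512 = λ_GX9512/λ_GX7458 = 465/1630 = 0.2853.
L_GX7458/L_GX9512 = (R_GX7458/R_GX9512)²(T_GX7458/T_GX9512)⁴ = (25.9)²(0.2853)⁴ = 4.443.
F_GX7458/F_GX9512 = (L_GX7458/L_GX9512)/(d_GX7458/d_GX9512)² = 4.443/(22.3)² = 0.008934.

0.00893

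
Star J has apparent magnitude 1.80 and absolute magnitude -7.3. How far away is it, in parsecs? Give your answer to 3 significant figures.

m − M = 5 log₁₀(d/10 pc)
1.80 − (-7.3) = 9.10 = 5 log₁₀(d/10)
d = 10 × 10^(9.10/5) = 10 × 10^1.820 = 660.7 pc.

661 pc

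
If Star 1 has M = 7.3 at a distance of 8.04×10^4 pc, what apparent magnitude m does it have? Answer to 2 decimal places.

26.83

m = M + 5 log₁₀(d/10 pc) = 7.3 + 5 log₁₀(8.04×10^4/10)
  = 7.3 + 5 × 3.905 = 7.3 + 19.53 = 26.83.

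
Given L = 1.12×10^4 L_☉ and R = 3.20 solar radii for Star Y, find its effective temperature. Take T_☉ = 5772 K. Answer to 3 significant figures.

3.32×10^4 K

T/T_☉ = (L/L_☉)^(1/4) / (R/R_☉)^(1/2)
T = 5772 × (1.12×10^4)^(1/4) / √(3.20) = 5772 × 10.29 / 1.789 = 3.319×10^4 K.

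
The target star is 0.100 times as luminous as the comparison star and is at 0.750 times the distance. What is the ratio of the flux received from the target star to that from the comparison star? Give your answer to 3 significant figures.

F = L/(4πd²), so F_t/F_c = (L_t/L_c) / (d_t/d_c)²
= 0.100 / (0.750)² = 0.100 / 0.5625 = 0.1778.

0.178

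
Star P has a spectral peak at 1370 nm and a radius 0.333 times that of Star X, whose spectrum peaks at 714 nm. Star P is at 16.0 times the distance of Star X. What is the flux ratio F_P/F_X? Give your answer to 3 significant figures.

Wien's law: T_P/T_X = λ_X/λ_P = 714/1370 = 0.5212.
L_P/L_X = (R_P/R_X)²(T_P/T_X)⁴ = (0.333)²(0.5212)⁴ = 0.008181.
F_P/F_X = (L_P/L_X)/(d_P/d_X)² = 0.008181/(16.0)² = 3.196×10^-5.

3.20×10^-5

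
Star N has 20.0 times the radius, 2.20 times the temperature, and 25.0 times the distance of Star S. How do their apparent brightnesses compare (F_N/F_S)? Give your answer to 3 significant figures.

L_N/L_S = (R_N/R_S)²(T_N/T_S)⁴ = (20.0)² × (2.20)⁴ = 9370.
F_N/F_S = (L_N/L_S)/(d_N/d_S)² = 9370 / (25.0)² = 14.99.

15.0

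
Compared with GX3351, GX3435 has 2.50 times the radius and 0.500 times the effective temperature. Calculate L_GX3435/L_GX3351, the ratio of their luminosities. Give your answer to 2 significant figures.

From the Stefan–Boltzmann law, L ∝ R²T⁴, so
L_GX3435/L_GX3351 = (R_GX3435/R_GX3351)² (T_GX3435/T_GX3351)⁴ = (2.50)² × (0.500)⁴ = 6.250 × 0.06250 = 0.3906.

0.39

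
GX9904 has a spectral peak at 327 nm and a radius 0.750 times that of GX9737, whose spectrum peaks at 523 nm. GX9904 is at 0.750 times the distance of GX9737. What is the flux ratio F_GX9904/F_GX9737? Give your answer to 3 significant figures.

Wien's law: T_GX9904/T_GX9737 = λ_GX9737/λ_GX9904 = 523/327 = 1.599.
L_GX9904/L_GX9737 = (R_GX9904/R_GX9737)²(T_GX9904/T_GX9737)⁴ = (0.750)²(1.599)⁴ = 3.681.
F_GX9904/F_GX9737 = (L_GX9904/L_GX9737)/(d_GX9904/d_GX9737)² = 3.681/(0.750)² = 6.544.

6.54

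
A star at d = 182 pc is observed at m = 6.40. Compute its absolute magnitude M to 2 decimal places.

0.10

M = m − 5 log₁₀(d/10 pc) = 6.40 − 5 log₁₀(182/10)
  = 6.40 − 5 × 1.260 = 6.40 − 6.30 = 0.10.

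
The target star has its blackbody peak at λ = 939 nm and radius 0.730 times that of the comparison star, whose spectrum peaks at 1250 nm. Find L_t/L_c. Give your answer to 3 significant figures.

1.67

Wien's law gives T ∝ 1/λ_max, so T_t/T_c = λ_c/λ_t = 1250/939 = 1.331.
Then L ∝ R²T⁴ gives L_t/L_c = (0.730)² × (1.331)⁴ = 0.5329 × 3.140 = 1.673.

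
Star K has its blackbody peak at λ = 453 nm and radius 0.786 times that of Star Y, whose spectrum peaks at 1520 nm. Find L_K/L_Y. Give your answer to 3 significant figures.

78.3

Wien's law gives T ∝ 1/λ_max, so T_K/T_Y = λ_Y/λ_K = 1520/453 = 3.355.
Then L ∝ R²T⁴ gives L_K/L_Y = (0.786)² × (3.355)⁴ = 0.6178 × 126.8 = 78.31.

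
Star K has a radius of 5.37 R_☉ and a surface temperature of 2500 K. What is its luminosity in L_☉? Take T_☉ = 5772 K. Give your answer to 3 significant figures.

L/L_☉ = (R/R_☉)² (T/T_☉)⁴ = (5.37)² × (2500/5772)⁴
       = 28.84 × (0.4331)⁴ = 28.84 × 0.03519 = 1.015.

1.01 L_☉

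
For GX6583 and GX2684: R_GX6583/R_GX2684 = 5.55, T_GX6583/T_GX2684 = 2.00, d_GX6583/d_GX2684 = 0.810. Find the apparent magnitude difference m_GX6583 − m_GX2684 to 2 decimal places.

L_GX6583/L_GX2684 = (5.55)²(2.00)⁴ = 492.8.
F_GX6583/F_GX2684 = (L_GX6583/L_GX2684)/(d_GX6583/d_GX2684)² = 492.8/0.6561 = 751.2.
m_GX6583 − m_GX2684 = −2.5 log₁₀(751.2) = -7.19.

-7.19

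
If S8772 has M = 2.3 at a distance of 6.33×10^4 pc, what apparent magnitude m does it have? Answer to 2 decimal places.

m = M + 5 log₁₀(d/10 pc) = 2.3 + 5 log₁₀(6.33×10^4/10)
  = 2.3 + 5 × 3.801 = 2.3 + 19.01 = 21.31.

21.31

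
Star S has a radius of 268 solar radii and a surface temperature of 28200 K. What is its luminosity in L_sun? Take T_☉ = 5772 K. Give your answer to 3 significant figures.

4.09×10^7 L_sun

L/L_☉ = (R/R_☉)² (T/T_☉)⁴ = (268)² × (28200/5772)⁴
       = 7.182×10^4 × (4.886)⁴ = 7.182×10^4 × 569.8 = 4.092×10^7.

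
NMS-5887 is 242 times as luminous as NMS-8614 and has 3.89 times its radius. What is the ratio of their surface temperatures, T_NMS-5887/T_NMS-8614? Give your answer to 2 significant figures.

L ∝ R²T⁴ gives T ∝ (L/R²)^(1/4), so
T_NMS-5887/T_NMS-8614 = (242 / 3.89²)^(1/4) = (15.99)^(1/4) = 2.000.

2.0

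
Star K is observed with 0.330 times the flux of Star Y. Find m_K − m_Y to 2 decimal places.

1.20

m_K − m_Y = −2.5 log₁₀(F_K/F_Y) = −2.5 log₁₀(0.330) = −2.5 × (-0.481) = 1.204.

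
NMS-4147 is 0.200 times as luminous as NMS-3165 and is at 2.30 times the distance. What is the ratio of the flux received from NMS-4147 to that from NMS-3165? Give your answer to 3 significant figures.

F = L/(4πd²), so F_NMS-4147/F_NMS-3165 = (L_NMS-4147/L_NMS-3165) / (d_NMS-4147/d_NMS-3165)²
= 0.200 / (2.30)² = 0.200 / 5.290 = 0.03781.

0.0378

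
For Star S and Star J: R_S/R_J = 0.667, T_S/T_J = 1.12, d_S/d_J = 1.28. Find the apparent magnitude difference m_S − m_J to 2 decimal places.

0.92

L_S/L_J = (0.667)²(1.12)⁴ = 0.7000.
F_S/F_J = (L_S/L_J)/(d_S/d_J)² = 0.7000/1.638 = 0.4273.
m_S − m_J = −2.5 log₁₀(0.4273) = 0.92.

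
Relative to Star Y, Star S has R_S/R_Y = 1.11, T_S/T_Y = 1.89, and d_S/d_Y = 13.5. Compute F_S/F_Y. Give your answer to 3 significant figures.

0.0863

L_S/L_Y = (R_S/R_Y)²(T_S/T_Y)⁴ = (1.11)² × (1.89)⁴ = 15.72.
F_S/F_Y = (L_S/L_Y)/(d_S/d_Y)² = 15.72 / (13.5)² = 0.08626.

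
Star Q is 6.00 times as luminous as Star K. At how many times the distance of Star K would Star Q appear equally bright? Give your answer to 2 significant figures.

2.4

Equal flux requires L_Q/d_Q² = L_K/d_K², so d_Q/d_K = √(L_Q/L_K)
= √(6.00) = 2.449.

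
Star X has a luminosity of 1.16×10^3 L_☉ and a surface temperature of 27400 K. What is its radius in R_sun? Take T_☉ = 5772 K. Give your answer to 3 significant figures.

1.51 R_sun

R/R_☉ = √(L/L_☉) / (T/T_☉)² = √(1.16×10^3) / (4.747)²
       = 34.06 / 22.53 = 1.511.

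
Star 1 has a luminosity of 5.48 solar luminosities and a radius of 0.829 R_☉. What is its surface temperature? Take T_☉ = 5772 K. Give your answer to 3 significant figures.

T/T_☉ = (L/L_☉)^(1/4) / (R/R_☉)^(1/2)
T = 5772 × (5.48)^(1/4) / √(0.829) = 5772 × 1.530 / 0.9105 = 9699 K.

9.70×10^3 K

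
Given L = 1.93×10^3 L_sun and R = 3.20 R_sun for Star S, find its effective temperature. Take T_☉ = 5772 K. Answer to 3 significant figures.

T/T_☉ = (L/L_☉)^(1/4) / (R/R_☉)^(1/2)
T = 5772 × (1.93×10^3)^(1/4) / √(3.20) = 5772 × 6.628 / 1.789 = 2.139×10^4 K.

2.14×10^4 K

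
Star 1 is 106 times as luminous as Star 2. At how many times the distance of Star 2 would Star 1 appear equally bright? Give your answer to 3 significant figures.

Equal flux requires L_1/d_1² = L_2/d_2², so d_1/d_2 = √(L_1/L_2)
= √(106) = 10.30.

10.3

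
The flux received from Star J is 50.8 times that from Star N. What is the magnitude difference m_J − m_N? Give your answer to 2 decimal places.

-4.26

m_J − m_N = −2.5 log₁₀(F_J/F_N) = −2.5 log₁₀(50.8) = −2.5 × (1.706) = -4.265.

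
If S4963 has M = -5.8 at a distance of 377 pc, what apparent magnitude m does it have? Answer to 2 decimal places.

2.08

m = M + 5 log₁₀(d/10 pc) = -5.8 + 5 log₁₀(377/10)
  = -5.8 + 5 × 1.576 = -5.8 + 7.88 = 2.08.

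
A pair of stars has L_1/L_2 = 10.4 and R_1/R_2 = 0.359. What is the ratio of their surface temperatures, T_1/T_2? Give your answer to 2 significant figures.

L ∝ R²T⁴ gives T ∝ (L/R²)^(1/4), so
T_1/T_2 = (10.4 / 0.359²)^(1/4) = (80.69)^(1/4) = 2.997.

3.0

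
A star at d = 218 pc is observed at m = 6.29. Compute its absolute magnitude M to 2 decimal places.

-0.40

M = m − 5 log₁₀(d/10 pc) = 6.29 − 5 log₁₀(218/10)
  = 6.29 − 5 × 1.338 = 6.29 − 6.69 = -0.40.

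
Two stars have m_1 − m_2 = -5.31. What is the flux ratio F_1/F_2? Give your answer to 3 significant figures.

133

F_1/F_2 = 10^(−(m_1 − m_2)/2.5) = 10^(5.31/2.5) = 10^2.124 = 133.0.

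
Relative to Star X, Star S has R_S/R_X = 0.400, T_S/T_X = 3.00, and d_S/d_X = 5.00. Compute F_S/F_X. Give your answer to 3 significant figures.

0.518

L_S/L_X = (R_S/R_X)²(T_S/T_X)⁴ = (0.400)² × (3.00)⁴ = 12.96.
F_S/F_X = (L_S/L_X)/(d_S/d_X)² = 12.96 / (5.00)² = 0.5184.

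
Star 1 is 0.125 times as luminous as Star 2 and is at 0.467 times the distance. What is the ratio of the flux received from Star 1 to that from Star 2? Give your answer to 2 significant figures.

0.57

F = L/(4πd²), so F_1/F_2 = (L_1/L_2) / (d_1/d_2)²
= 0.125 / (0.467)² = 0.125 / 0.2181 = 0.5732.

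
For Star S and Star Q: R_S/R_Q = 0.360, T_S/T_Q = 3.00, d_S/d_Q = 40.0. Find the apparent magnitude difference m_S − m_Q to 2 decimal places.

5.46

L_S/L_Q = (0.360)²(3.00)⁴ = 10.50.
F_S/F_Q = (L_S/L_Q)/(d_S/d_Q)² = 10.50/1600 = 0.006561.
m_S − m_Q = −2.5 log₁₀(0.006561) = 5.46.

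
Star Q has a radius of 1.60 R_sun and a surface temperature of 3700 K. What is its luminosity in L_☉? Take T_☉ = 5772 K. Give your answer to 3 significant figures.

0.432 L_☉

L/L_☉ = (R/R_☉)² (T/T_☉)⁴ = (1.60)² × (3700/5772)⁴
       = 2.560 × (0.6410)⁴ = 2.560 × 0.1689 = 0.4323.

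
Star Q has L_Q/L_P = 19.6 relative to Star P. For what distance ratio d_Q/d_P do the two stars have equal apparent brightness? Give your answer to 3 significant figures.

4.43

Equal flux requires L_Q/d_Q² = L_P/d_P², so d_Q/d_P = √(L_Q/L_P)
= √(19.6) = 4.427.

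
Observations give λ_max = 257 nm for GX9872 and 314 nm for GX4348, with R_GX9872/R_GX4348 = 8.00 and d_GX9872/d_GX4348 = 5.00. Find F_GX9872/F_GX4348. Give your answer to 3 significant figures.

5.70

Wien's law: T_GX9872/T_GX4348 = λ_GX4348/λ_GX9872 = 314/257 = 1.222.
L_GX9872/L_GX4348 = (R_GX9872/R_GX4348)²(T_GX9872/T_GX4348)⁴ = (8.00)²(1.222)⁴ = 142.6.
F_GX9872/F_GX4348 = (L_GX9872/L_GX4348)/(d_GX9872/d_GX4348)² = 142.6/(5.00)² = 5.705.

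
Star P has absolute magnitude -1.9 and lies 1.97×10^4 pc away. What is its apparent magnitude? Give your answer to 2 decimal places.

14.57

m = M + 5 log₁₀(d/10 pc) = -1.9 + 5 log₁₀(1.97×10^4/10)
  = -1.9 + 5 × 3.294 = -1.9 + 16.47 = 14.57.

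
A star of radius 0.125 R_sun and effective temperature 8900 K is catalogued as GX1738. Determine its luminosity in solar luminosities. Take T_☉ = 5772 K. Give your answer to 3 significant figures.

0.0883 solar luminosities

L/L_☉ = (R/R_☉)² (T/T_☉)⁴ = (0.125)² × (8900/5772)⁴
       = 0.01562 × (1.542)⁴ = 0.01562 × 5.653 = 0.08832.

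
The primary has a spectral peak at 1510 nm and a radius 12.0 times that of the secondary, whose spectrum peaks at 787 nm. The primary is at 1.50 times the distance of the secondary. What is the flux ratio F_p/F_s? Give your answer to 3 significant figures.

Wien's law: T_p/T_s = λ_s/λ_p = 787/1510 = 0.5212.
L_p/L_s = (R_p/R_s)²(T_p/T_s)⁴ = (12.0)²(0.5212)⁴ = 10.63.
F_p/F_s = (L_p/L_s)/(d_p/d_s)² = 10.63/(1.50)² = 4.722.

4.72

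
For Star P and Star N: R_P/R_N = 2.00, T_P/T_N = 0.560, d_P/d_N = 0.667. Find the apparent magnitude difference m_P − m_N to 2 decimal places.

0.13

L_P/L_N = (2.00)²(0.560)⁴ = 0.3934.
F_P/F_N = (L_P/L_N)/(d_P/d_N)² = 0.3934/0.4449 = 0.8842.
m_P − m_N = −2.5 log₁₀(0.8842) = 0.13.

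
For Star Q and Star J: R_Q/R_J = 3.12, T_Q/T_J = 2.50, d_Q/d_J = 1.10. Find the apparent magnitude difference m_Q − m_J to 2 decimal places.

-6.24

L_Q/L_J = (3.12)²(2.50)⁴ = 380.3.
F_Q/F_J = (L_Q/L_J)/(d_Q/d_J)² = 380.3/1.210 = 314.3.
m_Q − m_J = −2.5 log₁₀(314.3) = -6.24.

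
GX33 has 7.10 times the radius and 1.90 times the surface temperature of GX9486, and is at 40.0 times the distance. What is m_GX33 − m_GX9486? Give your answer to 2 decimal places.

L_GX33/L_GX9486 = (7.10)²(1.90)⁴ = 656.9.
F_GX33/F_GX9486 = (L_GX33/L_GX9486)/(d_GX33/d_GX9486)² = 656.9/1600 = 0.4106.
m_GX33 − m_GX9486 = −2.5 log₁₀(0.4106) = 0.97.

0.97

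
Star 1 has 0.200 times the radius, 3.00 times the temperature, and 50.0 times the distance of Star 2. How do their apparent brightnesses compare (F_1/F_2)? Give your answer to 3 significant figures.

L_1/L_2 = (R_1/R_2)²(T_1/T_2)⁴ = (0.200)² × (3.00)⁴ = 3.240.
F_1/F_2 = (L_1/L_2)/(d_1/d_2)² = 3.240 / (50.0)² = 0.001296.

0.00130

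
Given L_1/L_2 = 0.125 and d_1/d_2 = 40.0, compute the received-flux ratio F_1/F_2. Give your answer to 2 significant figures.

7.8×10^-5

F = L/(4πd²), so F_1/F_2 = (L_1/L_2) / (d_1/d_2)²
= 0.125 / (40.0)² = 0.125 / 1600 = 7.813×10^-5.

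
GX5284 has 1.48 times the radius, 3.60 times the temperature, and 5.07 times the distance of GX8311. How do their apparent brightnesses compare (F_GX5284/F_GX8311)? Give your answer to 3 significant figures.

14.3

L_GX5284/L_GX8311 = (R_GX5284/R_GX8311)²(T_GX5284/T_GX8311)⁴ = (1.48)² × (3.60)⁴ = 367.9.
F_GX5284/F_GX8311 = (L_GX5284/L_GX8311)/(d_GX5284/d_GX8311)² = 367.9 / (5.07)² = 14.31.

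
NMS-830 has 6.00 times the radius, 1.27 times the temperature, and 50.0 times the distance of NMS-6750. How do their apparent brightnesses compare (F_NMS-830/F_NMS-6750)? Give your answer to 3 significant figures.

0.0375

L_NMS-830/L_NMS-6750 = (R_NMS-830/R_NMS-6750)²(T_NMS-830/T_NMS-6750)⁴ = (6.00)² × (1.27)⁴ = 93.65.
F_NMS-830/F_NMS-6750 = (L_NMS-830/L_NMS-6750)/(d_NMS-830/d_NMS-6750)² = 93.65 / (50.0)² = 0.03746.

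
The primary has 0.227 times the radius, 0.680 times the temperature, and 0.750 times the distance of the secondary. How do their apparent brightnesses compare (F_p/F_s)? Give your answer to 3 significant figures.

L_p/L_s = (R_p/R_s)²(T_p/T_s)⁴ = (0.227)² × (0.680)⁴ = 0.01102.
F_p/F_s = (L_p/L_s)/(d_p/d_s)² = 0.01102 / (0.750)² = 0.01959.

0.0196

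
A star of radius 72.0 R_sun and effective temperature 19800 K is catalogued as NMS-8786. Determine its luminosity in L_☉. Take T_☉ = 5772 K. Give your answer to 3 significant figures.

7.18×10^5 L_☉

L/L_☉ = (R/R_☉)² (T/T_☉)⁴ = (72.0)² × (19800/5772)⁴
       = 5184 × (3.430)⁴ = 5184 × 138.5 = 7.178×10^5.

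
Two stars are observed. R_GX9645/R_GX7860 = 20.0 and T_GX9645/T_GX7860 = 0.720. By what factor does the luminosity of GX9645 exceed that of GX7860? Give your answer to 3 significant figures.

107

From the Stefan–Boltzmann law, L ∝ R²T⁴, so
L_GX9645/L_GX7860 = (R_GX9645/R_GX7860)² (T_GX9645/T_GX7860)⁴ = (20.0)² × (0.720)⁴ = 400.0 × 0.2687 = 107.5.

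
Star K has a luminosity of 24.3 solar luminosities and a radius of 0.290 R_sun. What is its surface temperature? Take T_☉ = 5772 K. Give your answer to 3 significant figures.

T/T_☉ = (L/L_☉)^(1/4) / (R/R_☉)^(1/2)
T = 5772 × (24.3)^(1/4) / √(0.290) = 5772 × 2.220 / 0.5385 = 2.380×10^4 K.

2.38×10^4 K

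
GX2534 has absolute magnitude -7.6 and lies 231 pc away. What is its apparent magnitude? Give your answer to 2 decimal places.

m = M + 5 log₁₀(d/10 pc) = -7.6 + 5 log₁₀(231/10)
  = -7.6 + 5 × 1.364 = -7.6 + 6.82 = -0.78.

-0.78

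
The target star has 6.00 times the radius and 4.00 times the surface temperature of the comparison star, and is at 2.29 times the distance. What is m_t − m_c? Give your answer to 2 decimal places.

-8.11

L_t/L_c = (6.00)²(4.00)⁴ = 9216.
F_t/F_c = (L_t/L_c)/(d_t/d_c)² = 9216/5.244 = 1757.
m_t − m_c = −2.5 log₁₀(1757) = -8.11.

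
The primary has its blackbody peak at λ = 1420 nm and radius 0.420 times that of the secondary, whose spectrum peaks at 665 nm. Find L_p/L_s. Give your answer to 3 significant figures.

0.00848

Wien's law gives T ∝ 1/λ_max, so T_p/T_s = λ_s/λ_p = 665/1420 = 0.4683.
Then L ∝ R²T⁴ gives L_p/L_s = (0.420)² × (0.4683)⁴ = 0.1764 × 0.04810 = 0.008485.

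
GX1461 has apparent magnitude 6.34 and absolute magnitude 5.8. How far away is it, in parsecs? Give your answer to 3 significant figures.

12.8 pc

m − M = 5 log₁₀(d/10 pc)
6.34 − (5.8) = 0.54 = 5 log₁₀(d/10)
d = 10 × 10^(0.54/5) = 10 × 10^0.108 = 12.82 pc.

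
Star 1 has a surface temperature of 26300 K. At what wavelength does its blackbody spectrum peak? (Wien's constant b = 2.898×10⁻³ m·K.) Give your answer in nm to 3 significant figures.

110 nm

λ_max = b/T = 2.898×10⁻³ / 26300 = 1.10×10^-7 m = 110.2 nm.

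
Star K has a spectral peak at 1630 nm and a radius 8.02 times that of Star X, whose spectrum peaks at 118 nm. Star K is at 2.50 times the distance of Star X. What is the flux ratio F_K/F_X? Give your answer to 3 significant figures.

2.83×10^-4

Wien's law: T_K/T_X = λ_X/λ_K = 118/1630 = 0.07239.
L_K/L_X = (R_K/R_X)²(T_K/T_X)⁴ = (8.02)²(0.07239)⁴ = 0.001767.
F_K/F_X = (L_K/L_X)/(d_K/d_X)² = 0.001767/(2.50)² = 2.826×10^-4.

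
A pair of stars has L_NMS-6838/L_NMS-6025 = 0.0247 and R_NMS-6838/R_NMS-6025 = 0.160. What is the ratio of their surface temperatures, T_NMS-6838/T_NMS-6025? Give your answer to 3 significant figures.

L ∝ R²T⁴ gives T ∝ (L/R²)^(1/4), so
T_NMS-6838/T_NMS-6025 = (0.0247 / 0.160²)^(1/4) = (0.9648)^(1/4) = 0.9911.

0.991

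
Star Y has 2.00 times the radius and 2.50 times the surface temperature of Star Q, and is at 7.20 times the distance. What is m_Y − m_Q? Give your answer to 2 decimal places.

-1.20

L_Y/L_Q = (2.00)²(2.50)⁴ = 156.2.
F_Y/F_Q = (L_Y/L_Q)/(d_Y/d_Q)² = 156.2/51.84 = 3.014.
m_Y − m_Q = −2.5 log₁₀(3.014) = -1.20.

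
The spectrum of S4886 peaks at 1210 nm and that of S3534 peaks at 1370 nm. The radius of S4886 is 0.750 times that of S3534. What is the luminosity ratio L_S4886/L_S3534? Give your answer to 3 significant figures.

Wien's law gives T ∝ 1/λ_max, so T_S4886/T_S3534 = λ_S3534/λ_S4886 = 1370/1210 = 1.132.
Then L ∝ R²T⁴ gives L_S4886/L_S3534 = (0.750)² × (1.132)⁴ = 0.5625 × 1.643 = 0.9244.

0.924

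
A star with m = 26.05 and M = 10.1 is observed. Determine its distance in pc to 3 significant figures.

m − M = 5 log₁₀(d/10 pc)
26.05 − (10.1) = 15.95 = 5 log₁₀(d/10)
d = 10 × 10^(15.95/5) = 10 × 10^3.190 = 1.549×10^4 pc.

1.55×10^4 pc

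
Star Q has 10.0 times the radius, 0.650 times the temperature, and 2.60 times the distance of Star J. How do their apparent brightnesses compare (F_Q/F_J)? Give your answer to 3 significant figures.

2.64

L_Q/L_J = (R_Q/R_J)²(T_Q/T_J)⁴ = (10.0)² × (0.650)⁴ = 17.85.
F_Q/F_J = (L_Q/L_J)/(d_Q/d_J)² = 17.85 / (2.60)² = 2.641.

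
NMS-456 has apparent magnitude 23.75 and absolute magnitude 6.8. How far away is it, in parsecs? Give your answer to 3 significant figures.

m − M = 5 log₁₀(d/10 pc)
23.75 − (6.8) = 16.95 = 5 log₁₀(d/10)
d = 10 × 10^(16.95/5) = 10 × 10^3.390 = 2.455×10^4 pc.

2.45×10^4 pc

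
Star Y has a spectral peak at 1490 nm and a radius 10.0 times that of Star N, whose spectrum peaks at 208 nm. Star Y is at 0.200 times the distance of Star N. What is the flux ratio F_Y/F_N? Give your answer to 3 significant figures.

0.949

Wien's law: T_Y/T_N = λ_N/λ_Y = 208/1490 = 0.1396.
L_Y/L_N = (R_Y/R_N)²(T_Y/T_N)⁴ = (10.0)²(0.1396)⁴ = 0.03798.
F_Y/F_N = (L_Y/L_N)/(d_Y/d_N)² = 0.03798/(0.200)² = 0.9494.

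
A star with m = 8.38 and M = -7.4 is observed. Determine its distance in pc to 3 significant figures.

1.43×10^4 pc

m − M = 5 log₁₀(d/10 pc)
8.38 − (-7.4) = 15.78 = 5 log₁₀(d/10)
d = 10 × 10^(15.78/5) = 10 × 10^3.156 = 1.432×10^4 pc.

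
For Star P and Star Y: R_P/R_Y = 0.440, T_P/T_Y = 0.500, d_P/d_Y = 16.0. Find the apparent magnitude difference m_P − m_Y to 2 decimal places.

10.81

L_P/L_Y = (0.440)²(0.500)⁴ = 0.01210.
F_P/F_Y = (L_P/L_Y)/(d_P/d_Y)² = 0.01210/256.0 = 4.727×10^-5.
m_P − m_Y = −2.5 log₁₀(4.727×10^-5) = 10.81.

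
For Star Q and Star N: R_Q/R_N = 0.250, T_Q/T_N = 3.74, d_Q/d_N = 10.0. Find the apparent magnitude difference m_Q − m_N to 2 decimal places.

2.28

L_Q/L_N = (0.250)²(3.74)⁴ = 12.23.
F_Q/F_N = (L_Q/L_N)/(d_Q/d_N)² = 12.23/100.0 = 0.1223.
m_Q − m_N = −2.5 log₁₀(0.1223) = 2.28.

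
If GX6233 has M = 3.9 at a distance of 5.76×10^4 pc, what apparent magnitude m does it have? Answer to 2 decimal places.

22.70

m = M + 5 log₁₀(d/10 pc) = 3.9 + 5 log₁₀(5.76×10^4/10)
  = 3.9 + 5 × 3.760 = 3.9 + 18.80 = 22.70.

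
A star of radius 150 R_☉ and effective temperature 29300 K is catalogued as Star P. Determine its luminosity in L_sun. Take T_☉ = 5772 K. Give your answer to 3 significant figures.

L/L_☉ = (R/R_☉)² (T/T_☉)⁴ = (150)² × (29300/5772)⁴
       = 2.250×10^4 × (5.076)⁴ = 2.250×10^4 × 664.0 = 1.494×10^7.

1.49×10^7 L_sun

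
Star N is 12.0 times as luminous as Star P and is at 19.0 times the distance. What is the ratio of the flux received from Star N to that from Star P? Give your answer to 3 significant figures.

F = L/(4πd²), so F_N/F_P = (L_N/L_P) / (d_N/d_P)²
= 12.0 / (19.0)² = 12.0 / 361.0 = 0.03324.

0.0332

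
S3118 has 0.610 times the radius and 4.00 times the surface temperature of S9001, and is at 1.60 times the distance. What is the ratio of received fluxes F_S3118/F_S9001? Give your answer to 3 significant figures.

L_S3118/L_S9001 = (R_S3118/R_S9001)²(T_S3118/T_S9001)⁴ = (0.610)² × (4.00)⁴ = 95.26.
F_S3118/F_S9001 = (L_S3118/L_S9001)/(d_S3118/d_S9001)² = 95.26 / (1.60)² = 37.21.

37.2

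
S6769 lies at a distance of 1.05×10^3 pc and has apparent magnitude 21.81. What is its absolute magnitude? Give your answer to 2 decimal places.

11.70

M = m − 5 log₁₀(d/10 pc) = 21.81 − 5 log₁₀(1.05×10^3/10)
  = 21.81 − 5 × 2.021 = 21.81 − 10.11 = 11.70.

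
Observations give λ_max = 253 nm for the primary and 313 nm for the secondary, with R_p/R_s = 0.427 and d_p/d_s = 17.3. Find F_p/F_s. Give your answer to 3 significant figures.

0.00143

Wien's law: T_p/T_s = λ_s/λ_p = 313/253 = 1.237.
L_p/L_s = (R_p/R_s)²(T_p/T_s)⁴ = (0.427)²(1.237)⁴ = 0.4271.
F_p/F_s = (L_p/L_s)/(d_p/d_s)² = 0.4271/(17.3)² = 0.001427.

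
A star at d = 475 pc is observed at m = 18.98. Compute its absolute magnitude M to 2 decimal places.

10.60

M = m − 5 log₁₀(d/10 pc) = 18.98 − 5 log₁₀(475/10)
  = 18.98 − 5 × 1.677 = 18.98 − 8.38 = 10.60.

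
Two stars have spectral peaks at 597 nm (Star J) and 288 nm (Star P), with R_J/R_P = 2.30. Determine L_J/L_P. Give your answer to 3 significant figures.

Wien's law gives T ∝ 1/λ_max, so T_J/T_P = λ_P/λ_J = 288/597 = 0.4824.
Then L ∝ R²T⁴ gives L_J/L_P = (2.30)² × (0.4824)⁴ = 5.290 × 0.05416 = 0.2865.

0.287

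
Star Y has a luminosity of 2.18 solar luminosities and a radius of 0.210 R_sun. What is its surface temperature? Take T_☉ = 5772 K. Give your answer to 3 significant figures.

T/T_☉ = (L/L_☉)^(1/4) / (R/R_☉)^(1/2)
T = 5772 × (2.18)^(1/4) / √(0.210) = 5772 × 1.215 / 0.4583 = 1.530×10^4 K.

1.53×10^4 K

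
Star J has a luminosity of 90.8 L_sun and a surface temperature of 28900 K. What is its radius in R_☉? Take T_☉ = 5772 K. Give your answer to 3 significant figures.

R/R_☉ = √(L/L_☉) / (T/T_☉)² = √(90.8) / (5.007)²
       = 9.529 / 25.07 = 0.3801.

0.380 R_☉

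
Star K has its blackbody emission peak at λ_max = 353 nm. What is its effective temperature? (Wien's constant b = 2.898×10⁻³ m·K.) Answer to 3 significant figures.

8.21×10^3 K

T = b/λ_max = 2.898×10⁻³ / (353×10⁻⁹) = 8210 K.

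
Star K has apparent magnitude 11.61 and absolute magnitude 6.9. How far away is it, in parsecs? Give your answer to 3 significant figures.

m − M = 5 log₁₀(d/10 pc)
11.61 − (6.9) = 4.71 = 5 log₁₀(d/10)
d = 10 × 10^(4.71/5) = 10 × 10^0.942 = 87.50 pc.

87.5 pc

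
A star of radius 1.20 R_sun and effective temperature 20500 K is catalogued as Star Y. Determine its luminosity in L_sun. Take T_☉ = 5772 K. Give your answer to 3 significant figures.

L/L_☉ = (R/R_☉)² (T/T_☉)⁴ = (1.20)² × (20500/5772)⁴
       = 1.440 × (3.552)⁴ = 1.440 × 159.1 = 229.1.

229 L_sun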